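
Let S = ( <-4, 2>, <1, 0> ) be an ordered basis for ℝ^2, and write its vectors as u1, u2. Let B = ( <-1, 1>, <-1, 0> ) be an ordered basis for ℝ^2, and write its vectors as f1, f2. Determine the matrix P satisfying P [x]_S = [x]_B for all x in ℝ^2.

[[2, 0], [2, -1]]

Let M have columns uj and N have columns fj. Then for every x, N [x]_B = x = M [x]_S, so P = N^(-1) M.
Since det N = 1, N^(-1) has integer entries; multiplying gives P = [[2, 0], [2, -1]].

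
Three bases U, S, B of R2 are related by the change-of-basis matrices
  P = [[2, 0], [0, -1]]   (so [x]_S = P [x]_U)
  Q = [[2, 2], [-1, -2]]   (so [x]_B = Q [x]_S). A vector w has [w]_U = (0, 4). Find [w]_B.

(-8, 8)

Apply P to get S-coordinates (0, -4), then Q to get B-coordinates.
The result is [w]_B = (-8, 8).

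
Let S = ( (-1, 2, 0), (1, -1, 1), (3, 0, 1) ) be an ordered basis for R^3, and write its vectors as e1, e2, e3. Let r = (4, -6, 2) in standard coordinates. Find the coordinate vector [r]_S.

[r]_S is the unique c with M c = r, where M has columns e1, ..., e3.
Gaussian elimination on [M | r] yields c = (-2, 2, 0).
Check: -2e1 + 2e2 + 0·e3 = (4, -6, 2).

(-2, 2, 0)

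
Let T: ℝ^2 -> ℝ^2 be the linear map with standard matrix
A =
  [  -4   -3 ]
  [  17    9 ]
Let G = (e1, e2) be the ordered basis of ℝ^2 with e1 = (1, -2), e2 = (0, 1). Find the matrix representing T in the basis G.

With P the matrix whose columns are e1, e2, [T]_G = P^(-1) A P.
Column by column: T(e1) = A e1 = (2, -1); its G-coordinates (2, 3) give column 1.
Continuing for each basis vector yields [T]_G = [[2, -3], [3, 3]].

[[2, -3], [3, 3]]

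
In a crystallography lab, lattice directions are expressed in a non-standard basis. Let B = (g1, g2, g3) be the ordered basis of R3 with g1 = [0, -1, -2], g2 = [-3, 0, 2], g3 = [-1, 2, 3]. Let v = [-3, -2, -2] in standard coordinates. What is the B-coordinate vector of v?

[2, 1, 0]

Write v = c_1 g1 + ... + c_3 g3 and solve for the c_i.
Row-reducing the augmented matrix [M | v] gives c = (2, 1, 0).
Check: 2g1 + g2 + 0·g3 = [-3, -2, -2].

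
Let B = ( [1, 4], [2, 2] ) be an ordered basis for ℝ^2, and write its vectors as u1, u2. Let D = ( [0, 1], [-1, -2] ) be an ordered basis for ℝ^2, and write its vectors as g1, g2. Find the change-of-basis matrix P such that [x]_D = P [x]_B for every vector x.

Let M have columns uj and N have columns gj. Then for every x, N [x]_D = x = M [x]_B, so P = N^(-1) M.
Since det N = 1, N^(-1) has integer entries; multiplying gives P = [[2, -2], [-1, -2]].

[[2, -2], [-1, -2]]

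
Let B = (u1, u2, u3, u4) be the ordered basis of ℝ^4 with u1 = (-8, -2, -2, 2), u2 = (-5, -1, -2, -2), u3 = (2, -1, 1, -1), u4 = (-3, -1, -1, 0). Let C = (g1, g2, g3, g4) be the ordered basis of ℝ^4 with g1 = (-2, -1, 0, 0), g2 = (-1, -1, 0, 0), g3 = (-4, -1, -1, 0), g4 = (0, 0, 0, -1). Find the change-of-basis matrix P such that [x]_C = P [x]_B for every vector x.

[[0, -2, 0, -1], [0, 1, 2, 1], [2, 2, -1, 1], [-2, 2, 1, 0]]

Column j of P is [uj]_C, since P maps B-coordinates to C-coordinates.
Expressing u1 in C: u1 = 0·g1 + 0·g2 + 2g3 - 2g4, so column 1 of P is (0, 0, 2, -2).
Doing the same for each uj gives P = [[0, -2, 0, -1], [0, 1, 2, 1], [2, 2, -1, 1], [-2, 2, 1, 0]].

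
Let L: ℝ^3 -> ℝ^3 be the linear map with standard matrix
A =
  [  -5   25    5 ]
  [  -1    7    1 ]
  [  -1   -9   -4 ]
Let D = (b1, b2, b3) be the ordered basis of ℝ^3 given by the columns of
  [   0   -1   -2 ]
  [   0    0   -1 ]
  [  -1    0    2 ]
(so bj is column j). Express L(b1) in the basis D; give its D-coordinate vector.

(-2, 3, 1)

Column 1 of [L]_D is the D-coordinate vector of L(b1).
In standard coordinates L(b1) = A b1 = (-5, -1, 4).
Converting to D: (-5, -1, 4) = -2b1 + 3b2 + b3, so the coordinate vector is (-2, 3, 1).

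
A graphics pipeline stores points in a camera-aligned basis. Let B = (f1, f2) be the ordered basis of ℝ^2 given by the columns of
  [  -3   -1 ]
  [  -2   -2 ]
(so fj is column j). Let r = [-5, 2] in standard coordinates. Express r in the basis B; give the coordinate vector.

[r]_B is the unique c with M c = r, where M has columns f1, f2.
System: -3c_1 - c_2 = -5, -2c_1 - 2c_2 = 2; solving gives c_1 = 3, c_2 = -4.
Check: 3f1 - 4f2 = [-5, 2].

[3, -4]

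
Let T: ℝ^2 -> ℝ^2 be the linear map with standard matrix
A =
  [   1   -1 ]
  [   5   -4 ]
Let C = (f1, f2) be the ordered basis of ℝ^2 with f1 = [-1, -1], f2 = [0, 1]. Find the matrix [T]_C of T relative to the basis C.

[[0, 1], [-1, -3]]

The j-th column of [T]_C is [T(fj)]_C.
T(f1) = A f1 = [0, -1] = 0·f1 - f2, so column 1 is [0, -1].
Repeating for f2 and assembling the columns gives [[0, 1], [-1, -3]].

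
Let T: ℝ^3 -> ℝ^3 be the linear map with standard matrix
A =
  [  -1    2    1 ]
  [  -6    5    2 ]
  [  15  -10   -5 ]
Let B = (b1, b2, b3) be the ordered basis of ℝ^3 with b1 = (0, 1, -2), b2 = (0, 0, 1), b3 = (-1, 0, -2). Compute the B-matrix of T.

The j-th column of [T]_B is [T(bj)]_B.
T(b1) = A b1 = (0, 1, 0) = b1 + 2b2 + 0·b3, so column 1 is (1, 2, 0).
Repeating for b2, b3 and assembling the columns gives [[1, 2, 2], [2, -3, 1], [0, -1, 1]].

[[1, 2, 2], [2, -3, 1], [0, -1, 1]]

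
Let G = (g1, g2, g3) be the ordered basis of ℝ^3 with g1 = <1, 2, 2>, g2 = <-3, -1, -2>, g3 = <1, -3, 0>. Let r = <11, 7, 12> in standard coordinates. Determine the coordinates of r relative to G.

<4, -2, 1>

We seek scalars with c_1 g1 + ... + c_3 g3 = r; equivalently solve M c = r where the columns of M are g1, ..., g3.
Gaussian elimination on [M | r] yields c = (4, -2, 1).
Check: 4g1 - 2g2 + g3 = <11, 7, 12>.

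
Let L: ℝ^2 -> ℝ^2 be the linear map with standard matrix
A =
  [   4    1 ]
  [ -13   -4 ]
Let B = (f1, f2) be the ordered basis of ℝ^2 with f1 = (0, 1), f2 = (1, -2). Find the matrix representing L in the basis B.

With P the matrix whose columns are f1, f2, [L]_B = P^(-1) A P.
Column by column: L(f1) = A f1 = (1, -4); its B-coordinates (-2, 1) give column 1.
Continuing for each basis vector yields [L]_B = [[-2, -1], [1, 2]].

[[-2, -1], [1, 2]]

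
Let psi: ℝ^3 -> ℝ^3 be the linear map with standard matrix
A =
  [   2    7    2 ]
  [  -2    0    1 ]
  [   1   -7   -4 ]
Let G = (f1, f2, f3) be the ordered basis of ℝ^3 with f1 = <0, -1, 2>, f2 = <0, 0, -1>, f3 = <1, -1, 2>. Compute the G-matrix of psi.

With P the matrix whose columns are f1, ..., f3, [psi]_G = P^(-1) A P.
Column by column: psi(f1) = A f1 = <-3, 2, -1>; its G-coordinates <1, -3, -3> give column 1.
Continuing for each basis vector yields [psi]_G = [[1, 3, 1], [-3, -2, 0], [-3, -2, -1]].

[[1, 3, 1], [-3, -2, 0], [-3, -2, -1]]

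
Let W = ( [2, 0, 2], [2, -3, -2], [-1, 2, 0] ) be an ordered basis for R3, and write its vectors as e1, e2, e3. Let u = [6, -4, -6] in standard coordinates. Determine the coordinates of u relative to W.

[1, 4, 4]

[u]_W is the unique c with M c = u, where M has columns e1, ..., e3.
Gaussian elimination on [M | u] yields c = (1, 4, 4).
Check: e1 + 4e2 + 4e3 = [6, -4, -6].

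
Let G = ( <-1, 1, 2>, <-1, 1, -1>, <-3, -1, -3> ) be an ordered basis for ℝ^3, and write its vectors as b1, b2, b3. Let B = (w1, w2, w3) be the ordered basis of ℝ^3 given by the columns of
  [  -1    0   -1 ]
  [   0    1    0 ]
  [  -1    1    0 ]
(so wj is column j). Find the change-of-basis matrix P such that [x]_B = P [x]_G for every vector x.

[[-1, 2, 2], [1, 1, -1], [2, -1, 1]]

Take x = bj: its G-coordinates are the j-th standard unit vector, so P e_j — column j of P — equals [bj]_B.
b1 = -w1 + w2 + 2w3, giving column 1 = <-1, 1, 2>; repeating for each j gives P = [[-1, 2, 2], [1, 1, -1], [2, -1, 1]].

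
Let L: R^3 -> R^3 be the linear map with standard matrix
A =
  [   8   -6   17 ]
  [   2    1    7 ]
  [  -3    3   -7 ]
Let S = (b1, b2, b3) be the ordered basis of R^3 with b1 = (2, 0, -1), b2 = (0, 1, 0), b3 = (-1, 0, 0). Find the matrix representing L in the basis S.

[[-1, -3, -3], [-3, 1, -2], [-1, 0, 2]]

Let P have columns b1, ..., b3. Then [L]_S = P^(-1) A P.
Here det P = -1, so P^(-1) is integer; computing A P first and then P^(-1)(A P) gives [[-1, -3, -3], [-3, 1, -2], [-1, 0, 2]].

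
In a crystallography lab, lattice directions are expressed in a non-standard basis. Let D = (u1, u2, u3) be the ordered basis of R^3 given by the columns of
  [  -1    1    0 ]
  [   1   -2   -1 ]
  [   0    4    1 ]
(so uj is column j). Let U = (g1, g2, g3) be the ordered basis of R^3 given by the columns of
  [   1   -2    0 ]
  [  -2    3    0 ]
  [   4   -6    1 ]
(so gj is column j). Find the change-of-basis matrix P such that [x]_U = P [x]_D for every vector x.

Let M have columns uj and N have columns gj. Then for every x, N [x]_U = x = M [x]_D, so P = N^(-1) M.
Since det N = -1, N^(-1) has integer entries; multiplying gives P = [[1, 1, 2], [1, 0, 1], [2, 0, -1]].

[[1, 1, 2], [1, 0, 1], [2, 0, -1]]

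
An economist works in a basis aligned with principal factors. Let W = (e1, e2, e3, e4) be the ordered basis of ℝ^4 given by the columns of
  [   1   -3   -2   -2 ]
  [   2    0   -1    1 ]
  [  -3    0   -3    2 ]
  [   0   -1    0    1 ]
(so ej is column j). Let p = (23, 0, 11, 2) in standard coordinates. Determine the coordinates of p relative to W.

Write p = c_1 e1 + ... + c_4 e4 and solve for the c_i.
Solving this 4x4 system gives c = (-1, -4, -4, -2).
Check: -e1 - 4e2 - 4e3 - 2e4 = (23, 0, 11, 2).

(-1, -4, -4, -2)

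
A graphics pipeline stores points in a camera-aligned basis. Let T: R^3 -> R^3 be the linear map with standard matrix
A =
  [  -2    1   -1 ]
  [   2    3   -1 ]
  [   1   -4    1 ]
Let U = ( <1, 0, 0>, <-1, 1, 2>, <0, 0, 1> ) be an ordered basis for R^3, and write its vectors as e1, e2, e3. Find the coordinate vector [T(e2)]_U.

Compute T(e2) = A e2 = <1, -1, -3> in standard coordinates.
Then write this in U-coordinates: solve for y in y_1 e1 + ... + y_3 e3 = <1, -1, -3>.
This gives y = <0, -1, -1>, which is column 2 of [T]_U.

<0, -1, -1>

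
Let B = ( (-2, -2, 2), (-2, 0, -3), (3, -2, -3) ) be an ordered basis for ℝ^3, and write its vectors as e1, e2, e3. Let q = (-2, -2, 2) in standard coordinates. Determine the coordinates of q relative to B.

We seek scalars with c_1 e1 + ... + c_3 e3 = q; equivalently solve M c = q where the columns of M are e1, ..., e3.
Gaussian elimination on [M | q] yields c = (1, 0, 0).
Check: e1 + 0·e2 + 0·e3 = (-2, -2, 2).

(1, 0, 0)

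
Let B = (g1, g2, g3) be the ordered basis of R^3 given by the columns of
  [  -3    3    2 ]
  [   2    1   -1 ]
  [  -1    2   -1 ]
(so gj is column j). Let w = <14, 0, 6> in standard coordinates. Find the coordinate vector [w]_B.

<-1, 3, 1>

We seek scalars with c_1 g1 + ... + c_3 g3 = w; equivalently solve M c = w where the columns of M are g1, ..., g3.
Solving this 3x3 system gives c = (-1, 3, 1).
Check: -g1 + 3g2 + g3 = <14, 0, 6>.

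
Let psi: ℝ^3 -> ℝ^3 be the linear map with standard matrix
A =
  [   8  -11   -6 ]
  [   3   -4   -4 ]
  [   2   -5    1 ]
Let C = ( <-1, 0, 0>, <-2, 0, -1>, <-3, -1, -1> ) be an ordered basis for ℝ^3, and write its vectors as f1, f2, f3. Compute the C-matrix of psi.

[[1, -2, 2], [-1, 3, 1], [3, 2, 1]]

Let P have columns f1, ..., f3. Then [psi]_C = P^(-1) A P.
Here det P = 1, so P^(-1) is integer; computing A P first and then P^(-1)(A P) gives [[1, -2, 2], [-1, 3, 1], [3, 2, 1]].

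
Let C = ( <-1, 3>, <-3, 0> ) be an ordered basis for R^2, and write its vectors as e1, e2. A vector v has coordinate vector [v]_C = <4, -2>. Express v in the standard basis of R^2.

By definition v = 4e1 - 2e2.
Summing componentwise gives <2, 12>.

<2, 12>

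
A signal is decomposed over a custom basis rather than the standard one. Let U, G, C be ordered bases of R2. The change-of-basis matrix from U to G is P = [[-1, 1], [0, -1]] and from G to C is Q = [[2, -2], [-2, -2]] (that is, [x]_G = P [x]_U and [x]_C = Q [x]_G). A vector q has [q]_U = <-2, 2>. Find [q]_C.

First [q]_G = P [q]_U = <4, -2>.
Then [q]_C = Q [q]_G = <12, -4>.

<12, -4>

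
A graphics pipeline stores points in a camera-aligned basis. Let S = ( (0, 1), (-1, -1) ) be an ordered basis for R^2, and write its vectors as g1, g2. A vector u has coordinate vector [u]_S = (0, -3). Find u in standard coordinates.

(3, 3)

u = M [u]_S, where M has columns g1, g2.
Carrying out the matrix-vector product, u = (3, 3).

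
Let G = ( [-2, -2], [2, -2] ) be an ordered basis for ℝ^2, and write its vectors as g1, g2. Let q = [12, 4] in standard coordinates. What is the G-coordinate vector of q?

[q]_G is the unique c with M c = q, where M has columns g1, g2.
System: -2c_1 + 2c_2 = 12, -2c_1 - 2c_2 = 4; solving gives c_1 = -4, c_2 = 2.
Check: -4g1 + 2g2 = [12, 4].

[-4, 2]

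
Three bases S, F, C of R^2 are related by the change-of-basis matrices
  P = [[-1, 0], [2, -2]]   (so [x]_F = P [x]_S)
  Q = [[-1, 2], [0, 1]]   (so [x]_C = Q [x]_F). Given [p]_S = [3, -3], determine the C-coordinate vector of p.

[27, 12]

Composing the changes, [p]_C = Q P [p]_S.
Q P = [[5, -4], [2, -2]]; applying this to [3, -3] gives [27, 12].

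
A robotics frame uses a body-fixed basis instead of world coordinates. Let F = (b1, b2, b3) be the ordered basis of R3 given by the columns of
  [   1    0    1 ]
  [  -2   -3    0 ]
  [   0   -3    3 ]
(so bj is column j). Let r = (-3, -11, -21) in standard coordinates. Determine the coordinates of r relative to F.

(1, 3, -4)

We seek scalars with c_1 b1 + ... + c_3 b3 = r; equivalently solve M c = r where the columns of M are b1, ..., b3.
Row-reducing the augmented matrix [M | r] gives c = (1, 3, -4).
Check: b1 + 3b2 - 4b3 = (-3, -11, -21).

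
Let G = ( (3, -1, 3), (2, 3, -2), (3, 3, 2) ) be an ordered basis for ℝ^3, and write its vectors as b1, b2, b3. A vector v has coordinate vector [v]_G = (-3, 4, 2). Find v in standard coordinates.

(5, 21, -13)

The coordinates say v = -3b1 + 4b2 + 2b3; adding the scaled basis vectors gives (5, 21, -13).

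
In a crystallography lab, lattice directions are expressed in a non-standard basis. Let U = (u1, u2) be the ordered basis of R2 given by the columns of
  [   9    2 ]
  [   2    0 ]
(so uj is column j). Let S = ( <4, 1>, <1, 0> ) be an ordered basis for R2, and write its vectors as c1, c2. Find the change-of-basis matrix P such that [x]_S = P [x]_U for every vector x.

[[2, 0], [1, 2]]

Take x = uj: its U-coordinates are the j-th standard unit vector, so P e_j — column j of P — equals [uj]_S.
u1 = 2c1 + c2, giving column 1 = <2, 1>; repeating for each j gives P = [[2, 0], [1, 2]].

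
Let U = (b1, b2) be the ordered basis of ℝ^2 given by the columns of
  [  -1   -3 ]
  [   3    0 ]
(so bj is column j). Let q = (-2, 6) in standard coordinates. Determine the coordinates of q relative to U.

We seek scalars with c_1 b1 + c_2 b2 = q; equivalently solve M c = q where the columns of M are b1, b2.
System: -c_1 - 3c_2 = -2, 3c_1 + 0c_2 = 6; solving gives c_1 = 2, c_2 = 0.
Check: 2b1 + 0·b2 = (-2, 6).

(2, 0)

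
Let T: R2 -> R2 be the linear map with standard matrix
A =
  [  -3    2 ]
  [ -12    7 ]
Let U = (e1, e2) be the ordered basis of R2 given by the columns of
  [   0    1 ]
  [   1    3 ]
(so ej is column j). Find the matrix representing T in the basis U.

[[1, 0], [2, 3]]

The j-th column of [T]_U is [T(ej)]_U.
T(e1) = A e1 = (2, 7) = e1 + 2e2, so column 1 is (1, 2).
Repeating for e2 and assembling the columns gives [[1, 0], [2, 3]].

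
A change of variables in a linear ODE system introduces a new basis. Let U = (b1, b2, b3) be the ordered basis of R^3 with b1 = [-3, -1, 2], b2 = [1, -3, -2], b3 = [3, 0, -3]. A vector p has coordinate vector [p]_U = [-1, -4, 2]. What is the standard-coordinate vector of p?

By definition p = -b1 - 4b2 + 2b3.
Summing componentwise gives [5, 13, 0].

[5, 13, 0]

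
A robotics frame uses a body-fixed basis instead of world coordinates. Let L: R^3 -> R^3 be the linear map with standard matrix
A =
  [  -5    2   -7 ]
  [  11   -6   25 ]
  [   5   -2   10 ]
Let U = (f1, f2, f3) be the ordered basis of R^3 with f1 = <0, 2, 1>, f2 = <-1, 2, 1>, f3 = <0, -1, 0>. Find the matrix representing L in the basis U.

[[3, 3, 0], [3, -2, 2], [-1, 0, -2]]

The j-th column of [L]_U is [L(fj)]_U.
L(f1) = A f1 = <-3, 13, 6> = 3f1 + 3f2 - f3, so column 1 is <3, 3, -1>.
Repeating for f2, f3 and assembling the columns gives [[3, 3, 0], [3, -2, 2], [-1, 0, -2]].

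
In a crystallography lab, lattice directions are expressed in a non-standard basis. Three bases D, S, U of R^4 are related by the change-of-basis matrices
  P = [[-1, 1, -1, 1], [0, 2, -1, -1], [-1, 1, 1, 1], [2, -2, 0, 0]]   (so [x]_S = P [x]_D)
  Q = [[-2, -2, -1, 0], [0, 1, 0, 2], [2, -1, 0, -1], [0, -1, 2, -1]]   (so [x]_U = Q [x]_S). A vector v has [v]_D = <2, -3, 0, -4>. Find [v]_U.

<31, 18, -26, -26>

Composing the changes, [v]_U = Q P [v]_D.
Q P = [[3, -7, 3, -1], [4, -2, -1, -1], [-4, 2, -1, 3], [-4, 2, 3, 3]]; applying this to <2, -3, 0, -4> gives <31, 18, -26, -26>.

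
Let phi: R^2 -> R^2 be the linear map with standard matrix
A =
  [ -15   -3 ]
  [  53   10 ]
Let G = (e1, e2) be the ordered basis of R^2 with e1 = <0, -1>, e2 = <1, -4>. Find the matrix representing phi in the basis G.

[[-2, -1], [3, -3]]

Let P have columns e1, e2. Then [phi]_G = P^(-1) A P.
Here det P = 1, so P^(-1) is integer; computing A P first and then P^(-1)(A P) gives [[-2, -1], [3, -3]].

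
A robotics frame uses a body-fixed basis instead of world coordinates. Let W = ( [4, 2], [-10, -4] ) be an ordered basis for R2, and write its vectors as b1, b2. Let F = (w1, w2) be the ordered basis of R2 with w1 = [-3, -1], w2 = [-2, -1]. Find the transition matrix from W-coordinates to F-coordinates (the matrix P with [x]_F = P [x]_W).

Take x = bj: its W-coordinates are the j-th standard unit vector, so P e_j — column j of P — equals [bj]_F.
b1 = 0·w1 - 2w2, giving column 1 = [0, -2]; repeating for each j gives P = [[0, 2], [-2, 2]].

[[0, 2], [-2, 2]]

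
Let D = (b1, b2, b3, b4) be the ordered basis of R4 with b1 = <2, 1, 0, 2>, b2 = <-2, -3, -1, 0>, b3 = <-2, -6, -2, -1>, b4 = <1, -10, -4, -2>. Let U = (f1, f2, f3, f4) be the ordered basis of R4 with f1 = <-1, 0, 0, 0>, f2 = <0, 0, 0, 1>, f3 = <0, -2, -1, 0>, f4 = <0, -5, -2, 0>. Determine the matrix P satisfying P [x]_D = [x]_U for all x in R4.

[[-2, 2, 2, -1], [2, 0, -1, -2], [2, -1, -2, 0], [-1, 1, 2, 2]]

Column j of P is [bj]_U, since P maps D-coordinates to U-coordinates.
Expressing b1 in U: b1 = -2f1 + 2f2 + 2f3 - f4, so column 1 of P is <-2, 2, 2, -1>.
Doing the same for each bj gives P = [[-2, 2, 2, -1], [2, 0, -1, -2], [2, -1, -2, 0], [-1, 1, 2, 2]].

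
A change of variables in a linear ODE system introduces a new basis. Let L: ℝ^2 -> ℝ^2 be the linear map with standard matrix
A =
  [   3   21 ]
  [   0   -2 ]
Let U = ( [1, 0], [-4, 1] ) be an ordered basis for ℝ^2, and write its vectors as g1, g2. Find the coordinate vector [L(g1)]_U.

[3, 0]

Compute L(g1) = A g1 = [3, 0] in standard coordinates.
Then write this in U-coordinates: solve for y in y_1 g1 + y_2 g2 = [3, 0].
This gives y = [3, 0], which is column 1 of [L]_U.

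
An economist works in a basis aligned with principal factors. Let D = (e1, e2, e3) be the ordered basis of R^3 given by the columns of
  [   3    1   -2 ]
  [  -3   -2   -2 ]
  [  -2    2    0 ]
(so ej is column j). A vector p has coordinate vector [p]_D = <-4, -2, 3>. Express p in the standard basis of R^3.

By definition p = -4e1 - 2e2 + 3e3.
Summing componentwise gives <-20, 10, 4>.

<-20, 10, 4>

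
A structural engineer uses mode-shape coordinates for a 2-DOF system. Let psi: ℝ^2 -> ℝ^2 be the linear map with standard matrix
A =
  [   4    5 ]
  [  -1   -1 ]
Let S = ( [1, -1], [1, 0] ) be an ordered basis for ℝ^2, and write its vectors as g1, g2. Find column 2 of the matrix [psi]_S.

[1, 3]

Compute psi(g2) = A g2 = [4, -1] in standard coordinates.
Then write this in S-coordinates: solve for y in y_1 g1 + y_2 g2 = [4, -1].
This gives y = [1, 3], which is column 2 of [psi]_S.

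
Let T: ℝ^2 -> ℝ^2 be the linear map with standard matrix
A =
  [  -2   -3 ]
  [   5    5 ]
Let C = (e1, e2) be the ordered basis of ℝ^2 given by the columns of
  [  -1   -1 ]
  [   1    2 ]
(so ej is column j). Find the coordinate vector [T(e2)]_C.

[3, 1]

Compute T(e2) = A e2 = [-4, 5] in standard coordinates.
Then write this in C-coordinates: solve for y in y_1 e1 + y_2 e2 = [-4, 5].
This gives y = [3, 1], which is column 2 of [T]_C.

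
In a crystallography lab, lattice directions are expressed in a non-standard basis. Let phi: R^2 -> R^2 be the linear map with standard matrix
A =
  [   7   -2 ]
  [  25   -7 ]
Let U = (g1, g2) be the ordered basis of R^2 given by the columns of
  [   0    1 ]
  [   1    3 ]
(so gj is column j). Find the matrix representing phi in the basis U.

With P the matrix whose columns are g1, g2, [phi]_U = P^(-1) A P.
Column by column: phi(g1) = A g1 = <-2, -7>; its U-coordinates <-1, -2> give column 1.
Continuing for each basis vector yields [phi]_U = [[-1, 1], [-2, 1]].

[[-1, 1], [-2, 1]]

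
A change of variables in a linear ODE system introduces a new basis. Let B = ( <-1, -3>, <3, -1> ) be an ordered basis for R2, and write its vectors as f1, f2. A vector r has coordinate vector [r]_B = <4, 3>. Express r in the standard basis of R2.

By definition r = 4f1 + 3f2.
Summing componentwise gives <5, -15>.

<5, -15>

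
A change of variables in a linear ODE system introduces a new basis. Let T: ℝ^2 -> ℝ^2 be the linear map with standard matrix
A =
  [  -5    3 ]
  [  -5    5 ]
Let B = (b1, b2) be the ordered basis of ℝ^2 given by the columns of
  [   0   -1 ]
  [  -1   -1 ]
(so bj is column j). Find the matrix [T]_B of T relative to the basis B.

Let P have columns b1, b2. Then [T]_B = P^(-1) A P.
Here det P = -1, so P^(-1) is integer; computing A P first and then P^(-1)(A P) gives [[2, 2], [3, -2]].

[[2, 2], [3, -2]]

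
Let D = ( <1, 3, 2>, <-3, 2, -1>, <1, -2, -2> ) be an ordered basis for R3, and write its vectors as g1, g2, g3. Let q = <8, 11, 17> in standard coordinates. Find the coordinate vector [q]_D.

Write q = c_1 g1 + ... + c_3 g3 and solve for the c_i.
Solving this 3x3 system gives c = (3, -3, -4).
Check: 3g1 - 3g2 - 4g3 = <8, 11, 17>.

<3, -3, -4>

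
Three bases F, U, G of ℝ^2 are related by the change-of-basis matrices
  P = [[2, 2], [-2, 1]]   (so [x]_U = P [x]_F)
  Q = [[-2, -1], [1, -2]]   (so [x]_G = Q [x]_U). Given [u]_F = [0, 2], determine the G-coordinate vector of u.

[-10, 0]

Composing the changes, [u]_G = Q P [u]_F.
Q P = [[-2, -5], [6, 0]]; applying this to [0, 2] gives [-10, 0].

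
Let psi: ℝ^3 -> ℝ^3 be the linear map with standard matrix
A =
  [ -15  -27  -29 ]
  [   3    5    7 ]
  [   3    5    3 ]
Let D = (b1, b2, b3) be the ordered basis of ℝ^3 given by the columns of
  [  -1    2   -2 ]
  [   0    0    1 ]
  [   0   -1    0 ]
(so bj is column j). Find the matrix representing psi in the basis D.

[[-3, -3, 1], [3, -3, 1], [-3, -1, -1]]

The j-th column of [psi]_D is [psi(bj)]_D.
psi(b1) = A b1 = [15, -3, -3] = -3b1 + 3b2 - 3b3, so column 1 is [-3, 3, -3].
Repeating for b2, b3 and assembling the columns gives [[-3, -3, 1], [3, -3, 1], [-3, -1, -1]].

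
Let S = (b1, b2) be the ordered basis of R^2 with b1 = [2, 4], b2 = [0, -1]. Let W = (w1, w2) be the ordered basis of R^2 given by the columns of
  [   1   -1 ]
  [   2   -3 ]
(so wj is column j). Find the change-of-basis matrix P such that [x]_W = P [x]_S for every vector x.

Column j of P is [bj]_W, since P maps S-coordinates to W-coordinates.
Expressing b1 in W: b1 = 2w1 + 0·w2, so column 1 of P is [2, 0].
Doing the same for each bj gives P = [[2, 1], [0, 1]].

[[2, 1], [0, 1]]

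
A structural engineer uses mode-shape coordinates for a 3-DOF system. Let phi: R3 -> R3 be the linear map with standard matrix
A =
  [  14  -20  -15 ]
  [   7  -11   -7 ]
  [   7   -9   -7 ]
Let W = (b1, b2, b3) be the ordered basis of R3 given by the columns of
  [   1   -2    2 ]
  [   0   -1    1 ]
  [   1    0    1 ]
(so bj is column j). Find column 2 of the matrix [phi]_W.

[-2, 0, -3]

Compute phi(b2) = A b2 = [-8, -3, -5] in standard coordinates.
Then write this in W-coordinates: solve for y in y_1 b1 + ... + y_3 b3 = [-8, -3, -5].
This gives y = [-2, 0, -3], which is column 2 of [phi]_W.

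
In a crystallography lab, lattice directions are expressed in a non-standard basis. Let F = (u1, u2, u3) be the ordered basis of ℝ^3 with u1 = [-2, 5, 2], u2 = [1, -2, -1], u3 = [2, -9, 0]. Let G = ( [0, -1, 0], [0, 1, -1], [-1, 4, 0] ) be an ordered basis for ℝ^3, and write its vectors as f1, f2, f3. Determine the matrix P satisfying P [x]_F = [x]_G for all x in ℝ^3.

[[1, -1, 1], [-2, 1, 0], [2, -1, -2]]

Column j of P is [uj]_G, since P maps F-coordinates to G-coordinates.
Expressing u1 in G: u1 = f1 - 2f2 + 2f3, so column 1 of P is [1, -2, 2].
Doing the same for each uj gives P = [[1, -1, 1], [-2, 1, 0], [2, -1, -2]].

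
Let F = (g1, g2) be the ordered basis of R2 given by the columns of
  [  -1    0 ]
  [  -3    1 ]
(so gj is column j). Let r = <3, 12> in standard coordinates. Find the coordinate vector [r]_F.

<-3, 3>

We seek scalars with c_1 g1 + c_2 g2 = r; equivalently solve M c = r where the columns of M are g1, g2.
System: -c_1 + 0c_2 = 3, -3c_1 + c_2 = 12; solving gives c_1 = -3, c_2 = 3.
Check: -3g1 + 3g2 = <3, 12>.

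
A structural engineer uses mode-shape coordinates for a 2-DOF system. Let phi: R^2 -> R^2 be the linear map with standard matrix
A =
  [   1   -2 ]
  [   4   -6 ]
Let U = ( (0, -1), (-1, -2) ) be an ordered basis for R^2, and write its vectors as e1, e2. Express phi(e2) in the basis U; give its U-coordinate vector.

(-2, -3)

Compute phi(e2) = A e2 = (3, 8) in standard coordinates.
Then write this in U-coordinates: solve for y in y_1 e1 + y_2 e2 = (3, 8).
This gives y = (-2, -3), which is column 2 of [phi]_U.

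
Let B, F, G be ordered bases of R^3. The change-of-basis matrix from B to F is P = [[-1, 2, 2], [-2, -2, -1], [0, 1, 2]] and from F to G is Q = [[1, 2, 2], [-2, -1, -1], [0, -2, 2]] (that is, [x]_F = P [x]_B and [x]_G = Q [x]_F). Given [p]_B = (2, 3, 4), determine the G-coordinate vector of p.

First [p]_F = P [p]_B = (12, -14, 11).
Then [p]_G = Q [p]_F = (6, -21, 50).

(6, -21, 50)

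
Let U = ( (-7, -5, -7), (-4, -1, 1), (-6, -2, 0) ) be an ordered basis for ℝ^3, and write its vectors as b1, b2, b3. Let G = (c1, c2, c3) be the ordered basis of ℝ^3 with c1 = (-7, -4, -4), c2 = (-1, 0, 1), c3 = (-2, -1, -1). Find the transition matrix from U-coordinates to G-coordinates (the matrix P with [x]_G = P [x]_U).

[[1, 0, 0], [-2, 2, 2], [1, 1, 2]]

Column j of P is [bj]_G, since P maps U-coordinates to G-coordinates.
Expressing b1 in G: b1 = c1 - 2c2 + c3, so column 1 of P is (1, -2, 1).
Doing the same for each bj gives P = [[1, 0, 0], [-2, 2, 2], [1, 1, 2]].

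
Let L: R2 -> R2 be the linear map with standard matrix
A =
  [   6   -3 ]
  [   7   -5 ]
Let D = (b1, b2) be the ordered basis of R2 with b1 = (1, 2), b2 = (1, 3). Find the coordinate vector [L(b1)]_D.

Compute L(b1) = A b1 = (0, -3) in standard coordinates.
Then write this in D-coordinates: solve for y in y_1 b1 + y_2 b2 = (0, -3).
This gives y = (3, -3), which is column 1 of [L]_D.

(3, -3)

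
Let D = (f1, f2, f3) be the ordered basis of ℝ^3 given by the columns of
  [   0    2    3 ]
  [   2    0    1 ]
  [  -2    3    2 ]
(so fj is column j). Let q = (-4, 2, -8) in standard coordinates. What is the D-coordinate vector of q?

[q]_D is the unique c with M c = q, where M has columns f1, ..., f3.
Gaussian elimination on [M | q] yields c = (1, -2, 0).
Check: f1 - 2f2 + 0·f3 = (-4, 2, -8).

(1, -2, 0)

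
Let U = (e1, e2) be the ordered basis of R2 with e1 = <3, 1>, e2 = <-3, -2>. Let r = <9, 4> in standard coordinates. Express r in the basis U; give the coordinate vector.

<2, -1>

We seek scalars with c_1 e1 + c_2 e2 = r; equivalently solve M c = r where the columns of M are e1, e2.
System: 3c_1 - 3c_2 = 9, c_1 - 2c_2 = 4; solving gives c_1 = 2, c_2 = -1.
Check: 2e1 - e2 = <9, 4>.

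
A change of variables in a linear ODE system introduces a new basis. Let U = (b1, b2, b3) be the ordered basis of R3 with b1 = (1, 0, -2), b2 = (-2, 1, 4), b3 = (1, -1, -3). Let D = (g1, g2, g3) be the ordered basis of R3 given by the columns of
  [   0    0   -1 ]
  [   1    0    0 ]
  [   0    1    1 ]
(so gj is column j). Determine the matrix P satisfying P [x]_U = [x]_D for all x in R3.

[[0, 1, -1], [-1, 2, -2], [-1, 2, -1]]

Column j of P is [bj]_D, since P maps U-coordinates to D-coordinates.
Expressing b1 in D: b1 = 0·g1 - g2 - g3, so column 1 of P is (0, -1, -1).
Doing the same for each bj gives P = [[0, 1, -1], [-1, 2, -2], [-1, 2, -1]].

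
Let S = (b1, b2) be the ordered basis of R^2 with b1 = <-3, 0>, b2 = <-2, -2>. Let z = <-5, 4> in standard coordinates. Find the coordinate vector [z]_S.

We seek scalars with c_1 b1 + c_2 b2 = z; equivalently solve M c = z where the columns of M are b1, b2.
System: -3c_1 - 2c_2 = -5, 0c_1 - 2c_2 = 4; solving gives c_1 = 3, c_2 = -2.
Check: 3b1 - 2b2 = <-5, 4>.

<3, -2>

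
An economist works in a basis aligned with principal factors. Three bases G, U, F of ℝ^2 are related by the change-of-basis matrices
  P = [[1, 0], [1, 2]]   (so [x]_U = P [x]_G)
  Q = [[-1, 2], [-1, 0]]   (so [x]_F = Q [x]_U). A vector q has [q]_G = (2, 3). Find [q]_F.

Apply P to get U-coordinates (2, 8), then Q to get F-coordinates.
The result is [q]_F = (14, -2).

(14, -2)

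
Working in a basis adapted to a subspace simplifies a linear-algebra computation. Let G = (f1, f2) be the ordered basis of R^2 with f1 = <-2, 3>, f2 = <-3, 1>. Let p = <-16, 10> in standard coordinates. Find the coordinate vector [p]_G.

<2, 4>

[p]_G is the unique c with M c = p, where M has columns f1, f2.
System: -2c_1 - 3c_2 = -16, 3c_1 + c_2 = 10; solving gives c_1 = 2, c_2 = 4.
Check: 2f1 + 4f2 = <-16, 10>.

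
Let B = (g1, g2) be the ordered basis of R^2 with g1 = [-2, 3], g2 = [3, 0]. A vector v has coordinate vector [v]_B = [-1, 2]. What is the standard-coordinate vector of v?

v = M [v]_B, where M has columns g1, g2.
Carrying out the matrix-vector product, v = [8, -3].

[8, -3]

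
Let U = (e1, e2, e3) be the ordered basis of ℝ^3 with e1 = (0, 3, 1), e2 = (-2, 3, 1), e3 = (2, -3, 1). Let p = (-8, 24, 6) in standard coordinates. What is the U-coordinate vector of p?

(4, 3, -1)

We seek scalars with c_1 e1 + ... + c_3 e3 = p; equivalently solve M c = p where the columns of M are e1, ..., e3.
Row-reducing the augmented matrix [M | p] gives c = (4, 3, -1).
Check: 4e1 + 3e2 - e3 = (-8, 24, 6).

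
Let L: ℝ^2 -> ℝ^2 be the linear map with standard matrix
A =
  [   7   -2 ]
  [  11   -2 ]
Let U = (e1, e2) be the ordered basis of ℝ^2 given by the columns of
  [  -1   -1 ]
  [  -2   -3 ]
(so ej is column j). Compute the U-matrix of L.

[[2, -2], [1, 3]]

Let P have columns e1, e2. Then [L]_U = P^(-1) A P.
Here det P = 1, so P^(-1) is integer; computing A P first and then P^(-1)(A P) gives [[2, -2], [1, 3]].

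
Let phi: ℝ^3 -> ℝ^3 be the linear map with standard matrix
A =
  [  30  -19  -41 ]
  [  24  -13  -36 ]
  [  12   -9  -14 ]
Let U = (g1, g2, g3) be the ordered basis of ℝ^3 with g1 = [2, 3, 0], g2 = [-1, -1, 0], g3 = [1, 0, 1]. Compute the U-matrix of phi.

With P the matrix whose columns are g1, ..., g3, [phi]_U = P^(-1) A P.
Column by column: phi(g1) = A g1 = [3, 9, -3]; its U-coordinates [3, 0, -3] give column 1.
Continuing for each basis vector yields [phi]_U = [[3, -3, -3], [0, 2, 3], [-3, -3, -2]].

[[3, -3, -3], [0, 2, 3], [-3, -3, -2]]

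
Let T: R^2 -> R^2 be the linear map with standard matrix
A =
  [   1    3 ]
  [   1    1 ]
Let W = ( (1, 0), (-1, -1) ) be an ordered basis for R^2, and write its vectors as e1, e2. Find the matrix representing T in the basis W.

[[0, -2], [-1, 2]]

Let P have columns e1, e2. Then [T]_W = P^(-1) A P.
Here det P = -1, so P^(-1) is integer; computing A P first and then P^(-1)(A P) gives [[0, -2], [-1, 2]].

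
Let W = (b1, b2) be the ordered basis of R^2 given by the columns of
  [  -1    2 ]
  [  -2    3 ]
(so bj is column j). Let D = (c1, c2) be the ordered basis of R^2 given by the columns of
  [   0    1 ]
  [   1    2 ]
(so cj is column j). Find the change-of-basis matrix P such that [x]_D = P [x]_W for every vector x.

[[0, -1], [-1, 2]]

Column j of P is [bj]_D, since P maps W-coordinates to D-coordinates.
Expressing b1 in D: b1 = 0·c1 - c2, so column 1 of P is [0, -1].
Doing the same for each bj gives P = [[0, -1], [-1, 2]].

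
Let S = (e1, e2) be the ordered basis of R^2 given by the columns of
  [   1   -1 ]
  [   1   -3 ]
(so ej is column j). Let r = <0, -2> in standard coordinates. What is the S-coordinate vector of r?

<1, 1>

We seek scalars with c_1 e1 + c_2 e2 = r; equivalently solve M c = r where the columns of M are e1, e2.
System: c_1 - c_2 = 0, c_1 - 3c_2 = -2; solving gives c_1 = 1, c_2 = 1.
Check: e1 + e2 = <0, -2>.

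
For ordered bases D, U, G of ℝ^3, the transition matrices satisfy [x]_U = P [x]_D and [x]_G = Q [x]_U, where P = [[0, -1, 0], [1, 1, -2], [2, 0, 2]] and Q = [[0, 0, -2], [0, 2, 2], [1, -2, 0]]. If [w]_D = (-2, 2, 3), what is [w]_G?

Apply P to get U-coordinates (-2, -6, 2), then Q to get G-coordinates.
The result is [w]_G = (-4, -8, 10).

(-4, -8, 10)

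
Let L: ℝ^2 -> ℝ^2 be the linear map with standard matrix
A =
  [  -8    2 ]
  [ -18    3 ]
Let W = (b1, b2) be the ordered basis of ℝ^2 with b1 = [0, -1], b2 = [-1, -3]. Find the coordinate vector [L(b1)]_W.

[-3, 2]

Compute L(b1) = A b1 = [-2, -3] in standard coordinates.
Then write this in W-coordinates: solve for y in y_1 b1 + y_2 b2 = [-2, -3].
This gives y = [-3, 2], which is column 1 of [L]_W.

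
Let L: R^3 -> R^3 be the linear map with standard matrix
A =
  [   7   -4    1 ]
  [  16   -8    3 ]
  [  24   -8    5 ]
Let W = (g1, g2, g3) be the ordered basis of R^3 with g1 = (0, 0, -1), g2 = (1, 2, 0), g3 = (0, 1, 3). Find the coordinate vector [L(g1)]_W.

Column 1 of [L]_W is the W-coordinate vector of L(g1).
In standard coordinates L(g1) = A g1 = (-1, -3, -5).
Converting to W: (-1, -3, -5) = 2g1 - g2 - g3, so the coordinate vector is (2, -1, -1).

(2, -1, -1)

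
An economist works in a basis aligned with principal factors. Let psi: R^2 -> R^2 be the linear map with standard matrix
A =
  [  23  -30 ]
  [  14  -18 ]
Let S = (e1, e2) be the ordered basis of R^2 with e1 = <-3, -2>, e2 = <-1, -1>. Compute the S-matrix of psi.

[[3, -3], [0, 2]]

With P the matrix whose columns are e1, e2, [psi]_S = P^(-1) A P.
Column by column: psi(e1) = A e1 = <-9, -6>; its S-coordinates <3, 0> give column 1.
Continuing for each basis vector yields [psi]_S = [[3, -3], [0, 2]].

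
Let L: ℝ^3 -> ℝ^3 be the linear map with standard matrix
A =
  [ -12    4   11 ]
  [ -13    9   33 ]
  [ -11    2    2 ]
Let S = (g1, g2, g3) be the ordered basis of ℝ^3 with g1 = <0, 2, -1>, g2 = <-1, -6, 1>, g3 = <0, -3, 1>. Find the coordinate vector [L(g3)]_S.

Column 3 of [L]_S is the S-coordinate vector of L(g3).
In standard coordinates L(g3) = A g3 = <-1, 6, -4>.
Converting to S: <-1, 6, -4> = 3g1 + g2 - 2g3, so the coordinate vector is <3, 1, -2>.

<3, 1, -2>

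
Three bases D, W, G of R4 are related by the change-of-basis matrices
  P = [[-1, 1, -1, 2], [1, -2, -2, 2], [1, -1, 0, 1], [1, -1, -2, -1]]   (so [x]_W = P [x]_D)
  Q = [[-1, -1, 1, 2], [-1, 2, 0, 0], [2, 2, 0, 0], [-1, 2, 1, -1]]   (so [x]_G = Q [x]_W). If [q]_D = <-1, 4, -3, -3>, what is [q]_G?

Apply P to get W-coordinates <2, -9, -8, 4>, then Q to get G-coordinates.
The result is [q]_G = <7, -20, -14, -32>.

<7, -20, -14, -32>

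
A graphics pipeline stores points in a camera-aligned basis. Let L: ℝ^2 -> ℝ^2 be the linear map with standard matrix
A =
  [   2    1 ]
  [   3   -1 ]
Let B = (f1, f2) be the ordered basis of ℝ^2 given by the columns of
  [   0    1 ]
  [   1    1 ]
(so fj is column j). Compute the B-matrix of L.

The j-th column of [L]_B is [L(fj)]_B.
L(f1) = A f1 = <1, -1> = -2f1 + f2, so column 1 is <-2, 1>.
Repeating for f2 and assembling the columns gives [[-2, -1], [1, 3]].

[[-2, -1], [1, 3]]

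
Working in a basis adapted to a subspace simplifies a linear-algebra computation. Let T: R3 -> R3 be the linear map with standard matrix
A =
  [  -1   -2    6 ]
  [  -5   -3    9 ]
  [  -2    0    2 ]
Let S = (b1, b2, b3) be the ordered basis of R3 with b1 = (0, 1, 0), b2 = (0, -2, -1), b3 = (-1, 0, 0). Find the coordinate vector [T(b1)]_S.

Column 1 of [T]_S is the S-coordinate vector of T(b1).
In standard coordinates T(b1) = A b1 = (-2, -3, 0).
Converting to S: (-2, -3, 0) = -3b1 + 0·b2 + 2b3, so the coordinate vector is (-3, 0, 2).

(-3, 0, 2)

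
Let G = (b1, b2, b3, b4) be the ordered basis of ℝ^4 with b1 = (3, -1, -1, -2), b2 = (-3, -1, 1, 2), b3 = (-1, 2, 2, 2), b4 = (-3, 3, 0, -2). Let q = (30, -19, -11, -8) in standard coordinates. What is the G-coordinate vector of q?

(3, -2, -3, -4)

We seek scalars with c_1 b1 + ... + c_4 b4 = q; equivalently solve M c = q where the columns of M are b1, ..., b4.
Gaussian elimination on [M | q] yields c = (3, -2, -3, -4).
Check: 3b1 - 2b2 - 3b3 - 4b4 = (30, -19, -11, -8).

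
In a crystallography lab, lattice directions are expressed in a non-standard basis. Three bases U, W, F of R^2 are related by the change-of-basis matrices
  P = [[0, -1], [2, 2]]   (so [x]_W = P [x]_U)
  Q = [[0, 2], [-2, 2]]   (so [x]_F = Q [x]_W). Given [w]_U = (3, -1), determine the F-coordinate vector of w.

First [w]_W = P [w]_U = (1, 4).
Then [w]_F = Q [w]_W = (8, 6).

(8, 6)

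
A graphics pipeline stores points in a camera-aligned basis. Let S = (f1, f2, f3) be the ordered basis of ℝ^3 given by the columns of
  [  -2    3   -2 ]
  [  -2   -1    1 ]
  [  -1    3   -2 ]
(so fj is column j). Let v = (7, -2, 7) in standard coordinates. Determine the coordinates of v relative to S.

Write v = c_1 f1 + ... + c_3 f3 and solve for the c_i.
Gaussian elimination on [M | v] yields c = (0, 3, 1).
Check: 0·f1 + 3f2 + f3 = (7, -2, 7).

(0, 3, 1)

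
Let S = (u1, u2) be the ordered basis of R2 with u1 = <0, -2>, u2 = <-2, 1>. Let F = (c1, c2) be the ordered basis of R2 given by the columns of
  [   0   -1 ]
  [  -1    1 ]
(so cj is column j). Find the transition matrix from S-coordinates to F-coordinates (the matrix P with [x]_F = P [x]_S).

[[2, 1], [0, 2]]

Take x = uj: its S-coordinates are the j-th standard unit vector, so P e_j — column j of P — equals [uj]_F.
u1 = 2c1 + 0·c2, giving column 1 = <2, 0>; repeating for each j gives P = [[2, 1], [0, 2]].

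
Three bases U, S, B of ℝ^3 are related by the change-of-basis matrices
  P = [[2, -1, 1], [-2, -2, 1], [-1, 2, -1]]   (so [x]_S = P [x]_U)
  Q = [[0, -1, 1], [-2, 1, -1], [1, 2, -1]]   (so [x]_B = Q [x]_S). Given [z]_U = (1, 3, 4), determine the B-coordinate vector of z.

(5, -11, -6)

Composing the changes, [z]_B = Q P [z]_U.
Q P = [[1, 4, -2], [-5, -2, 0], [-1, -7, 4]]; applying this to (1, 3, 4) gives (5, -11, -6).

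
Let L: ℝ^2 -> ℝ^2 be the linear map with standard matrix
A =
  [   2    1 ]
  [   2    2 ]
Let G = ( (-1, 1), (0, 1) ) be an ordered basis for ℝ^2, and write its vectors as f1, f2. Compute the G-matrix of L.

With P the matrix whose columns are f1, f2, [L]_G = P^(-1) A P.
Column by column: L(f1) = A f1 = (-1, 0); its G-coordinates (1, -1) give column 1.
Continuing for each basis vector yields [L]_G = [[1, -1], [-1, 3]].

[[1, -1], [-1, 3]]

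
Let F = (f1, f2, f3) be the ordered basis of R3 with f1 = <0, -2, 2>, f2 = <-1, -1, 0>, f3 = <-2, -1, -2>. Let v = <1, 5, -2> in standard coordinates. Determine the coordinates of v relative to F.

[v]_F is the unique c with M c = v, where M has columns f1, ..., f3.
Solving this 3x3 system gives c = (-3, 3, -2).
Check: -3f1 + 3f2 - 2f3 = <1, 5, -2>.

<-3, 3, -2>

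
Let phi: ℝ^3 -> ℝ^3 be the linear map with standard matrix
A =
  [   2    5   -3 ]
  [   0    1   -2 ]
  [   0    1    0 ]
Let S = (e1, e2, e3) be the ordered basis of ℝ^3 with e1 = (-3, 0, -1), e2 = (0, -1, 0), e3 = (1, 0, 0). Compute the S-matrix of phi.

With P the matrix whose columns are e1, ..., e3, [phi]_S = P^(-1) A P.
Column by column: phi(e1) = A e1 = (-3, 2, 0); its S-coordinates (0, -2, -3) give column 1.
Continuing for each basis vector yields [phi]_S = [[0, 1, 0], [-2, 1, 0], [-3, -2, 2]].

[[0, 1, 0], [-2, 1, 0], [-3, -2, 2]]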